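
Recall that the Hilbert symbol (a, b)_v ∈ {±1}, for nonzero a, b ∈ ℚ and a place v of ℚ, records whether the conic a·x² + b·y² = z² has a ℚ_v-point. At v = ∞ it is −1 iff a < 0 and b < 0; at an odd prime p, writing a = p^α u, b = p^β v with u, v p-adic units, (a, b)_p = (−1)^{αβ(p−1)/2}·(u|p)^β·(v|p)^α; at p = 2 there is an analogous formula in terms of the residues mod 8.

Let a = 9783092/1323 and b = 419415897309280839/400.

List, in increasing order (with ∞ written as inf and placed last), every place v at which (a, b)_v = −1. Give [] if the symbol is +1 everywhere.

(a, b) ≡ (60639, 12673551) mod (ℚ^×)²; places V = {2, 3, 5, 7, 11, 17, 19, 29, 41, ∞}.
(a,b)_11: α=2, u≡8; β=1, v≡3 (mod 11); (8|11)=-1, (3|11)=+1; sign (−1)^0·-1^1·+1^2 = -1.
(a,b)_41: α=1, u≡3; β=3, v≡34 (mod 41); (3|41)=-1, (34|41)=-1; sign (−1)^0·-1^3·-1^1 = +1.
(a,b)_19: α=0, u≡12; β=1, v≡10 (mod 19); (12|19)=-1, (10|19)=-1; sign (−1)^0·-1^1·-1^0 = -1.
(a,b)_17: α=1, u≡14; β=3, v≡1 (mod 17); (14|17)=-1, (1|17)=+1; sign (−1)^0·-1^3·+1^1 = -1.
(a,b)_2: α=2, β=-4; u≡7, v≡7 (mod 8); ε(u)ε(v)=1·1, αω(v)=2·0, βω(u)=-4·0; sum ≡ 1  ⇒  -1.
(a,b)_29: α=1, u≡14; β=3, v≡18 (mod 29); (14|29)=-1, (18|29)=-1; sign (−1)^0·-1^3·-1^1 = +1.
(a,b)_3: α=-3, u≡2; β=5, v≡1 (mod 3); (2|3)=-1, (1|3)=+1; sign (−1)^1·-1^5·+1^-3 = +1.
(a,b)_∞: sgn(60639)=+, sgn(12673551)=+, so +1.
(a,b)_5: α=0, u≡4; β=-2, v≡4 (mod 5); (4|5)=+1, (4|5)=+1; sign (−1)^0·+1^-2·+1^0 = +1.
(a,b)_7: α=-2, u≡3; β=0, v≡2 (mod 7); (3|7)=-1, (2|7)=+1; sign (−1)^0·-1^0·+1^-2 = +1.
Ram(60639, 12673551) = {2, 11, 17, 19}; no ℚ_2-point on the conic.

[2, 11, 17, 19]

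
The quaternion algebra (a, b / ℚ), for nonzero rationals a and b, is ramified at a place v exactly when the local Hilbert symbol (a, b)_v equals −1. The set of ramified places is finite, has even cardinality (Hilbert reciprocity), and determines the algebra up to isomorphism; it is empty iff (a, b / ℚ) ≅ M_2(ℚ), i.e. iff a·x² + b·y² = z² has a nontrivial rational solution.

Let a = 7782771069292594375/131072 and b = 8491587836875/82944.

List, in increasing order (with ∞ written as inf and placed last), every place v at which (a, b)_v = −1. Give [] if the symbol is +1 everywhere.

Mod squares: a ≡ 4862, b ≡ 19. Check v ∈ {∞, 2, 3, 5, 7, 11, 13, 17, 19}.
v=2: v_2(a)=-17, v_2(b)=-10; units ≡ 7, 3 (mod 8); ε·ε+αω+βω = 1·1+-17·1+-10·0 ≡ 0  ⇒  (a,b)_2 = +1.
v=5: a=5^4·(≡3), b=5^4·(≡1) mod 5; (3|5)=-1, (1|5)=+1; (−1)^{4·4·2}·(-1)^4·(+1)^4 = +1.
v=7: a=7^4·(≡2), b=7^0·(≡3) mod 7; (2|7)=+1, (3|7)=-1; (−1)^{4·0·3}·(+1)^0·(-1)^4 = +1.
v=3: a=3^0·(≡2), b=3^-4·(≡1) mod 3; (2|3)=-1, (1|3)=+1; (−1)^{0·-4·1}·(-1)^-4·(+1)^0 = +1.
v=11: a=11^3·(≡8), b=11^4·(≡7) mod 11; (8|11)=-1, (7|11)=-1; (−1)^{3·4·5}·(-1)^4·(-1)^3 = -1.
v=17: a=17^3·(≡6), b=17^2·(≡15) mod 17; (6|17)=-1, (15|17)=+1; (−1)^{3·2·8}·(-1)^2·(+1)^3 = +1.
v=19: a=19^2·(≡9), b=19^1·(≡9) mod 19; (9|19)=+1, (9|19)=+1; (−1)^{2·1·9}·(+1)^1·(+1)^2 = +1.
v=∞: 4862 > 0 and 19 > 0  ⇒  (a,b)_∞ = +1.
v=13: a=13^3·(≡3), b=13^2·(≡7) mod 13; (3|13)=+1, (7|13)=-1; (−1)^{3·2·6}·(+1)^2·(-1)^3 = -1.
(4862, 19 / ℚ) ramifies at {11, 13}: a division algebra.

[11, 13]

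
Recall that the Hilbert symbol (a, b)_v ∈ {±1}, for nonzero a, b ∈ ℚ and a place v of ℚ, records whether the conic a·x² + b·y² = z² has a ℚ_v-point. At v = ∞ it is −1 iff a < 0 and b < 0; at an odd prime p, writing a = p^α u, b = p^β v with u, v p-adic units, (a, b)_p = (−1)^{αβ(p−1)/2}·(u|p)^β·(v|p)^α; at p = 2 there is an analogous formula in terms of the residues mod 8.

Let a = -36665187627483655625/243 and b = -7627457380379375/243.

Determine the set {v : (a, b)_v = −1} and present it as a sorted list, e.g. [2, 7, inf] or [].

Mod squares: a ≡ -483, b ≡ -4389. Check v ∈ {∞, 2, 3, 5, 7, 11, 19, 23}.
v=5: a=5^4·(≡2), b=5^4·(≡1) mod 5; (2|5)=-1, (1|5)=+1; (−1)^{4·4·2}·(-1)^4·(+1)^4 = +1.
v=23: a=23^3·(≡13), b=23^2·(≡18) mod 23; (13|23)=+1, (18|23)=+1; (−1)^{3·2·11}·(+1)^2·(+1)^3 = +1.
v=∞: -483 < 0 and -4389 < 0  ⇒  (a,b)_∞ = -1.
v=2: v_2(a)=0, v_2(b)=0; units ≡ 5, 3 (mod 8); ε·ε+αω+βω = 0·1+0·1+0·1 ≡ 0  ⇒  (a,b)_2 = +1.
v=19: a=19^6·(≡6), b=19^5·(≡1) mod 19; (6|19)=+1, (1|19)=+1; (−1)^{6·5·9}·(+1)^5·(+1)^6 = +1.
v=11: a=11^4·(≡9), b=11^3·(≡8) mod 11; (9|11)=+1, (8|11)=-1; (−1)^{4·3·5}·(+1)^3·(-1)^4 = +1.
v=7: a=7^1·(≡4), b=7^1·(≡5) mod 7; (4|7)=+1, (5|7)=-1; (−1)^{1·1·3}·(+1)^1·(-1)^1 = +1.
v=3: a=3^-5·(≡1), b=3^-5·(≡1) mod 3; (1|3)=+1, (1|3)=+1; (−1)^{-5·-5·1}·(+1)^-5·(+1)^-5 = -1.
Ram(-483, -4389) = {3, ∞}; no ℚ_3-point on the conic.

[3, inf]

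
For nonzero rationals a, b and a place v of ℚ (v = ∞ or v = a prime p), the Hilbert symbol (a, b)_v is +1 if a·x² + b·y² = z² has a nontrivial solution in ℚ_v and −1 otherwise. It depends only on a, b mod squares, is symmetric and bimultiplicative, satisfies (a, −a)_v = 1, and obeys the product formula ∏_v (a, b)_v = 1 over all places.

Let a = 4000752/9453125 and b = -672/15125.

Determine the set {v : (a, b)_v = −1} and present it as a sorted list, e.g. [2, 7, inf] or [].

(a, b) ≡ (35, -210) mod (ℚ^×)²; places V = {2, 3, 5, 7, 11, ∞}.
(a,b)_2: α=4, β=5; u≡3, v≡7 (mod 8); ε(u)ε(v)=1·1, αω(v)=4·0, βω(u)=5·1; sum ≡ 0  ⇒  +1.
(a,b)_3: α=6, u≡2; β=1, v≡2 (mod 3); (2|3)=-1, (2|3)=-1; sign (−1)^0·-1^1·-1^6 = -1.
(a,b)_11: α=-2, u≡10; β=-2, v≡8 (mod 11); (10|11)=-1, (8|11)=-1; sign (−1)^0·-1^-2·-1^-2 = +1.
(a,b)_7: α=3, u≡3; β=1, v≡6 (mod 7); (3|7)=-1, (6|7)=-1; sign (−1)^1·-1^1·-1^3 = -1.
(a,b)_∞: sgn(35)=+, sgn(-210)=−, so +1.
(a,b)_5: α=-7, u≡2; β=-3, v≡3 (mod 5); (2|5)=-1, (3|5)=-1; sign (−1)^0·-1^-3·-1^-7 = +1.
(35, -210 / ℚ) ramifies at {3, 7}: a division algebra.

[3, 7]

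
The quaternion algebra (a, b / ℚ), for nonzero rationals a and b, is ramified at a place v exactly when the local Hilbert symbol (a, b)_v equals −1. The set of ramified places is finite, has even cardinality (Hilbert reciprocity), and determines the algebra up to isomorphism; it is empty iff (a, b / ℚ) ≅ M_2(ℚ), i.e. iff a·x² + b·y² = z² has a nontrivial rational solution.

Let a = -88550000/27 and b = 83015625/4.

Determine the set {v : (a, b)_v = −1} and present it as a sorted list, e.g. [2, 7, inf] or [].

(a, b) ≡ (-26565, 5313) mod (ℚ^×)²; places V = {2, 3, 5, 7, 11, 23, ∞}.
(a,b)_11: α=1, u≡4; β=1, v≡7 (mod 11); (4|11)=+1, (7|11)=-1; sign (−1)^1·+1^1·-1^1 = +1.
(a,b)_3: α=-3, u≡1; β=1, v≡1 (mod 3); (1|3)=+1, (1|3)=+1; sign (−1)^1·+1^1·+1^-3 = -1.
(a,b)_2: α=4, β=-2; u≡3, v≡1 (mod 8); ε(u)ε(v)=1·0, αω(v)=4·0, βω(u)=-2·1; sum ≡ 0  ⇒  +1.
(a,b)_∞: sgn(-26565)=−, sgn(5313)=+, so +1.
(a,b)_7: α=1, u≡6; β=1, v≡6 (mod 7); (6|7)=-1, (6|7)=-1; sign (−1)^1·-1^1·-1^1 = -1.
(a,b)_5: α=5, u≡2; β=6, v≡2 (mod 5); (2|5)=-1, (2|5)=-1; sign (−1)^0·-1^6·-1^5 = -1.
(a,b)_23: α=1, u≡4; β=1, v≡2 (mod 23); (4|23)=+1, (2|23)=+1; sign (−1)^1·+1^1·+1^1 = -1.
|Ram(-26565, 5313)| = 4, even; anisotropic at {3, 5, 7, 23}.

[3, 5, 7, 23]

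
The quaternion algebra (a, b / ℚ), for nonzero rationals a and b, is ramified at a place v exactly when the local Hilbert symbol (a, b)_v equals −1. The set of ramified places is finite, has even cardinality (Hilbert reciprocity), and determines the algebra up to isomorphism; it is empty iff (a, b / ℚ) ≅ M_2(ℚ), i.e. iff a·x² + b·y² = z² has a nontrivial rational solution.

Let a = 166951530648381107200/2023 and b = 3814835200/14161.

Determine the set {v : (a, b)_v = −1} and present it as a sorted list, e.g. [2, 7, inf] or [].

[11, 13, 19, 29]

(a, b) ≡ (2055781, 149017) mod (ℚ^×)²; places V = {2, 5, 7, 11, 13, 17, 19, 23, 29, 31, 41, ∞}.
(a,b)_41: α=1, u≡8; β=0, v≡23 (mod 41); (8|41)=+1, (23|41)=+1; sign (−1)^0·+1^0·+1^1 = +1.
(a,b)_29: α=1, u≡16; β=0, v≡27 (mod 29); (16|29)=+1, (27|29)=-1; sign (−1)^0·+1^0·-1^1 = -1.
(a,b)_2: α=10, β=10; u≡5, v≡1 (mod 8); ε(u)ε(v)=0·0, αω(v)=10·0, βω(u)=10·1; sum ≡ 0  ⇒  +1.
(a,b)_11: α=2, u≡10; β=1, v≡10 (mod 11); (10|11)=-1, (10|11)=-1; sign (−1)^0·-1^1·-1^2 = -1.
(a,b)_17: α=-2, u≡6; β=-2, v≡12 (mod 17); (6|17)=-1, (12|17)=-1; sign (−1)^0·-1^-2·-1^-2 = +1.
(a,b)_13: α=1, u≡2; β=0, v≡5 (mod 13); (2|13)=-1, (5|13)=-1; sign (−1)^0·-1^0·-1^1 = -1.
(a,b)_5: α=2, u≡1; β=2, v≡3 (mod 5); (1|5)=+1, (3|5)=-1; sign (−1)^0·+1^2·-1^2 = +1.
(a,b)_23: α=2, u≡12; β=1, v≡1 (mod 23); (12|23)=+1, (1|23)=+1; sign (−1)^0·+1^1·+1^2 = +1.
(a,b)_7: α=-1, u≡6; β=-2, v≡4 (mod 7); (6|7)=-1, (4|7)=+1; sign (−1)^0·-1^-2·+1^-1 = +1.
(a,b)_∞: sgn(2055781)=+, sgn(149017)=+, so +1.
(a,b)_19: α=3, u≡2; β=1, v≡8 (mod 19); (2|19)=-1, (8|19)=-1; sign (−1)^1·-1^1·-1^3 = -1.
(a,b)_31: α=2, u≡2; β=1, v≡2 (mod 31); (2|31)=+1, (2|31)=+1; sign (−1)^0·+1^1·+1^2 = +1.
|Ram(2055781, 149017)| = 4, even; anisotropic at {11, 13, 19, 29}.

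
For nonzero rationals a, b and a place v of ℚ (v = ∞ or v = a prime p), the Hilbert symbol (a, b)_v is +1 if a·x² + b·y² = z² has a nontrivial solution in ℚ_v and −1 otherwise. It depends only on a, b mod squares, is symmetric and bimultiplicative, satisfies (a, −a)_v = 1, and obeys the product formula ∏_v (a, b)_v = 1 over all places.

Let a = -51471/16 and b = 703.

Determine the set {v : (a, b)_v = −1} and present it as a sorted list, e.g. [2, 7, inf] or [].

Mod squares: a ≡ -5719, b ≡ 703. Check v ∈ {∞, 2, 3, 7, 19, 37, 43}.
v=37: a=37^0·(≡9), b=37^1·(≡19) mod 37; (9|37)=+1, (19|37)=-1; (−1)^{0·1·18}·(+1)^1·(-1)^0 = +1.
v=43: a=43^1·(≡30), b=43^0·(≡15) mod 43; (30|43)=-1, (15|43)=+1; (−1)^{1·0·21}·(-1)^0·(+1)^1 = +1.
v=2: v_2(a)=-4, v_2(b)=0; units ≡ 1, 7 (mod 8); ε·ε+αω+βω = 0·1+-4·0+0·0 ≡ 0  ⇒  (a,b)_2 = +1.
v=∞: -5719 < 0 and 703 > 0  ⇒  (a,b)_∞ = +1.
v=19: a=19^1·(≡10), b=19^1·(≡18) mod 19; (10|19)=-1, (18|19)=-1; (−1)^{1·1·9}·(-1)^1·(-1)^1 = -1.
v=7: a=7^1·(≡2), b=7^0·(≡3) mod 7; (2|7)=+1, (3|7)=-1; (−1)^{1·0·3}·(+1)^0·(-1)^1 = -1.
v=3: a=3^2·(≡2), b=3^0·(≡1) mod 3; (2|3)=-1, (1|3)=+1; (−1)^{2·0·1}·(-1)^0·(+1)^2 = +1.
|Ram(-5719, 703)| = 2, even; anisotropic at {7, 19}.

[7, 19]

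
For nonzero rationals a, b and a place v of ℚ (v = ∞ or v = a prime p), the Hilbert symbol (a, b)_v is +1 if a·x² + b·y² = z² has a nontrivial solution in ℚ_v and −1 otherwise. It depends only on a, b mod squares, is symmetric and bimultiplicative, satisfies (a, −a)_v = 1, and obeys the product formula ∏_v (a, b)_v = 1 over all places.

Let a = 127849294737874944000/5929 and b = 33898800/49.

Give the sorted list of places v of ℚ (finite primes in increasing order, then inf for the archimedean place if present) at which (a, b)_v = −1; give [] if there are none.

[3, 5]

Mod squares: a ≡ 10865, b ≡ 84747. Check v ∈ {∞, 2, 3, 5, 7, 11, 13, 41, 53}.
v=7: a=7^-2·(≡2), b=7^-2·(≡5) mod 7; (2|7)=+1, (5|7)=-1; (−1)^{-2·-2·3}·(+1)^-2·(-1)^-2 = +1.
v=53: a=53^3·(≡43), b=53^1·(≡1) mod 53; (43|53)=+1, (1|53)=+1; (−1)^{3·1·26}·(+1)^1·(+1)^3 = +1.
v=∞: 10865 > 0 and 84747 > 0  ⇒  (a,b)_∞ = +1.
v=5: a=5^3·(≡3), b=5^2·(≡3) mod 5; (3|5)=-1, (3|5)=-1; (−1)^{3·2·2}·(-1)^2·(-1)^3 = -1.
v=2: v_2(a)=16, v_2(b)=4; units ≡ 1, 3 (mod 8); ε·ε+αω+βω = 0·1+16·1+4·0 ≡ 0  ⇒  (a,b)_2 = +1.
v=13: a=13^2·(≡12), b=13^1·(≡6) mod 13; (12|13)=+1, (6|13)=-1; (−1)^{2·1·6}·(+1)^1·(-1)^2 = +1.
v=3: a=3^2·(≡2), b=3^1·(≡1) mod 3; (2|3)=-1, (1|3)=+1; (−1)^{2·1·1}·(-1)^1·(+1)^2 = -1.
v=11: a=11^-2·(≡6), b=11^0·(≡9) mod 11; (6|11)=-1, (9|11)=+1; (−1)^{-2·0·5}·(-1)^0·(+1)^-2 = +1.
v=41: a=41^3·(≡28), b=41^1·(≡30) mod 41; (28|41)=-1, (30|41)=-1; (−1)^{3·1·20}·(-1)^1·(-1)^3 = +1.
|Ram(10865, 84747)| = 2, even; anisotropic at {3, 5}.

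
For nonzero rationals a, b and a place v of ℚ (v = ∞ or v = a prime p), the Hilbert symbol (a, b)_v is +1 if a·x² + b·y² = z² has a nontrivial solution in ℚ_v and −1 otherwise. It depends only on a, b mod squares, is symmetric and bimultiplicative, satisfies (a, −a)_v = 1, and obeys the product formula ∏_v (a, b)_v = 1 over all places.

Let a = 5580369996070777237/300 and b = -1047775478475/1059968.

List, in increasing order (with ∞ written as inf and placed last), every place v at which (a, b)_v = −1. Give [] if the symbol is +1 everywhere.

Mod squares: a ≡ 111, b ≡ -4182. Check v ∈ {∞, 2, 3, 5, 7, 11, 13, 17, 37, 41}.
v=2: v_2(a)=-2, v_2(b)=-7; units ≡ 7, 5 (mod 8); ε·ε+αω+βω = 1·0+-2·1+-7·0 ≡ 0  ⇒  (a,b)_2 = +1.
v=41: a=41^2·(≡14), b=41^1·(≡2) mod 41; (14|41)=-1, (2|41)=+1; (−1)^{2·1·20}·(-1)^1·(+1)^2 = -1.
v=∞: 111 > 0 and -4182 < 0  ⇒  (a,b)_∞ = +1.
v=11: a=11^2·(≡1), b=11^4·(≡5) mod 11; (1|11)=+1, (5|11)=+1; (−1)^{2·4·5}·(+1)^4·(+1)^2 = +1.
v=5: a=5^-2·(≡1), b=5^2·(≡2) mod 5; (1|5)=+1, (2|5)=-1; (−1)^{-2·2·2}·(+1)^2·(-1)^-2 = +1.
v=13: a=13^0·(≡5), b=13^-2·(≡9) mod 13; (5|13)=-1, (9|13)=+1; (−1)^{0·-2·6}·(-1)^-2·(+1)^0 = +1.
v=37: a=37^7·(≡16), b=37^2·(≡36) mod 37; (16|37)=+1, (36|37)=+1; (−1)^{7·2·18}·(+1)^2·(+1)^7 = +1.
v=3: a=3^-1·(≡1), b=3^1·(≡1) mod 3; (1|3)=+1, (1|3)=+1; (−1)^{-1·1·1}·(+1)^1·(+1)^-1 = -1.
v=17: a=17^2·(≡13), b=17^1·(≡4) mod 17; (13|17)=+1, (4|17)=+1; (−1)^{2·1·8}·(+1)^1·(+1)^2 = +1.
v=7: a=7^0·(≡6), b=7^-2·(≡1) mod 7; (6|7)=-1, (1|7)=+1; (−1)^{0·-2·3}·(-1)^-2·(+1)^0 = +1.
|Ram(111, -4182)| = 2, even; anisotropic at {3, 41}.

[3, 41]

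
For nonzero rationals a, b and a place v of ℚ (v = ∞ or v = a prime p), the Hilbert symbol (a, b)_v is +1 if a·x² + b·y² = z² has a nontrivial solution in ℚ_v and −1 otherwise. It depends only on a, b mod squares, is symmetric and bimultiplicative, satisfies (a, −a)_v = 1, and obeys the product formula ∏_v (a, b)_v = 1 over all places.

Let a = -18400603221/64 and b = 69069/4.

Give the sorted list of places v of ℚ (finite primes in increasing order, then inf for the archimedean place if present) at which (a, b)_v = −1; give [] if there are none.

[7, 13]

Mod squares: a ≡ -21, b ≡ 69069. Check v ∈ {∞, 2, 3, 7, 11, 13, 23}.
v=13: a=13^2·(≡6), b=13^1·(≡12) mod 13; (6|13)=-1, (12|13)=+1; (−1)^{2·1·6}·(-1)^1·(+1)^2 = -1.
v=23: a=23^2·(≡18), b=23^1·(≡9) mod 23; (18|23)=+1, (9|23)=+1; (−1)^{2·1·11}·(+1)^1·(+1)^2 = +1.
v=2: v_2(a)=-6, v_2(b)=-2; units ≡ 3, 5 (mod 8); ε·ε+αω+βω = 1·0+-6·1+-2·1 ≡ 0  ⇒  (a,b)_2 = +1.
v=7: a=7^1·(≡2), b=7^1·(≡1) mod 7; (2|7)=+1, (1|7)=+1; (−1)^{1·1·3}·(+1)^1·(+1)^1 = -1.
v=11: a=11^2·(≡3), b=11^1·(≡5) mod 11; (3|11)=+1, (5|11)=+1; (−1)^{2·1·5}·(+1)^1·(+1)^2 = +1.
v=∞: -21 < 0 and 69069 > 0  ⇒  (a,b)_∞ = +1.
v=3: a=3^5·(≡2), b=3^1·(≡1) mod 3; (2|3)=-1, (1|3)=+1; (−1)^{5·1·1}·(-1)^1·(+1)^5 = +1.
|Ram(-21, 69069)| = 2, even; anisotropic at {7, 13}.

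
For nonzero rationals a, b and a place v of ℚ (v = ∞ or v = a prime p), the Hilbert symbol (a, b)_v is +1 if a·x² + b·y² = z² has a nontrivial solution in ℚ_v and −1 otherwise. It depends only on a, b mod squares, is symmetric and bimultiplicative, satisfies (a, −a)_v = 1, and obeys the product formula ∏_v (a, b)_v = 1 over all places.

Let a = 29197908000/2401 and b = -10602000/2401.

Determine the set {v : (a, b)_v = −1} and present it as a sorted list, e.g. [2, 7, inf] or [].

[19, 31]

(a, b) ≡ (100130, -2945) mod (ℚ^×)²; places V = {2, 3, 5, 7, 17, 19, 31, ∞}.
(a,b)_7: α=-4, u≡2; β=-4, v≡4 (mod 7); (2|7)=+1, (4|7)=+1; sign (−1)^0·+1^-4·+1^-4 = +1.
(a,b)_5: α=3, u≡4; β=3, v≡4 (mod 5); (4|5)=+1, (4|5)=+1; sign (−1)^0·+1^3·+1^3 = +1.
(a,b)_3: α=6, u≡2; β=2, v≡1 (mod 3); (2|3)=-1, (1|3)=+1; sign (−1)^0·-1^2·+1^6 = +1.
(a,b)_19: α=1, u≡7; β=1, v≡7 (mod 19); (7|19)=+1, (7|19)=+1; sign (−1)^1·+1^1·+1^1 = -1.
(a,b)_17: α=1, u≡15; β=0, v≡4 (mod 17); (15|17)=+1, (4|17)=+1; sign (−1)^0·+1^0·+1^1 = +1.
(a,b)_2: α=5, β=4; u≡1, v≡7 (mod 8); ε(u)ε(v)=0·1, αω(v)=5·0, βω(u)=4·0; sum ≡ 0  ⇒  +1.
(a,b)_∞: sgn(100130)=+, sgn(-2945)=−, so +1.
(a,b)_31: α=1, u≡6; β=1, v≡26 (mod 31); (6|31)=-1, (26|31)=-1; sign (−1)^1·-1^1·-1^1 = -1.
(100130, -2945 / ℚ) ramifies at {19, 31}: a division algebra.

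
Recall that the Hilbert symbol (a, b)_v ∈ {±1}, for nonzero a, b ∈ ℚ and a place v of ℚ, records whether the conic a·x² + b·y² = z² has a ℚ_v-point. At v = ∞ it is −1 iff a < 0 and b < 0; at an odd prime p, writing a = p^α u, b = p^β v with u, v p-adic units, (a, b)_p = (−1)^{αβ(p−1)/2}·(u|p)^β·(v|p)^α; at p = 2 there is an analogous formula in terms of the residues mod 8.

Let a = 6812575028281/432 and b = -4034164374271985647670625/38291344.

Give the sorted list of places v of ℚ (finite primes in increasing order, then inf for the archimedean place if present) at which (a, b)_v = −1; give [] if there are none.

Mod squares: a ≡ 3, b ≡ -64713. Check v ∈ {∞, 2, 3, 5, 7, 11, 13, 17, 37, 53}.
v=5: a=5^0·(≡3), b=5^4·(≡3) mod 5; (3|5)=-1, (3|5)=-1; (−1)^{0·4·2}·(-1)^4·(-1)^0 = +1.
v=53: a=53^2·(≡39), b=53^3·(≡51) mod 53; (39|53)=-1, (51|53)=-1; (−1)^{2·3·26}·(-1)^3·(-1)^2 = -1.
v=3: a=3^-3·(≡1), b=3^1·(≡2) mod 3; (1|3)=+1, (2|3)=-1; (−1)^{-3·1·1}·(+1)^1·(-1)^-3 = +1.
v=11: a=11^6·(≡3), b=11^11·(≡10) mod 11; (3|11)=+1, (10|11)=-1; (−1)^{6·11·5}·(+1)^11·(-1)^6 = +1.
v=7: a=7^0·(≡3), b=7^-2·(≡4) mod 7; (3|7)=-1, (4|7)=+1; (−1)^{0·-2·3}·(-1)^-2·(+1)^0 = +1.
v=17: a=17^0·(≡12), b=17^-2·(≡3) mod 17; (12|17)=-1, (3|17)=-1; (−1)^{0·-2·8}·(-1)^-2·(-1)^0 = +1.
v=37: a=37^2·(≡28), b=37^3·(≡30) mod 37; (28|37)=+1, (30|37)=+1; (−1)^{2·3·18}·(+1)^3·(+1)^2 = +1.
v=∞: 3 > 0 and -64713 < 0  ⇒  (a,b)_∞ = +1.
v=2: v_2(a)=-4, v_2(b)=-4; units ≡ 3, 7 (mod 8); ε·ε+αω+βω = 1·1+-4·0+-4·1 ≡ 1  ⇒  (a,b)_2 = -1.
v=13: a=13^0·(≡3), b=13^-2·(≡12) mod 13; (3|13)=+1, (12|13)=+1; (−1)^{0·-2·6}·(+1)^-2·(+1)^0 = +1.
(3, -64713 / ℚ) ramifies at {2, 53}: a division algebra.

[2, 53]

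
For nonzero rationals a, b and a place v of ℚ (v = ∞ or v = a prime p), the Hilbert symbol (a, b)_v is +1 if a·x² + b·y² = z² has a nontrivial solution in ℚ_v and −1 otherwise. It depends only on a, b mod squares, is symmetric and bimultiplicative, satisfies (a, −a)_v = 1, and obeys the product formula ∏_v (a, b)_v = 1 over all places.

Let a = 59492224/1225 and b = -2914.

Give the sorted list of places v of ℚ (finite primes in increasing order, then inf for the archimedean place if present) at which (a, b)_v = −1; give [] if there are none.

(a, b) ≡ (929566, -2914) mod (ℚ^×)²; places V = {2, 5, 7, 11, 29, 31, 47, ∞}.
(a,b)_31: α=1, u≡5; β=1, v≡30 (mod 31); (5|31)=+1, (30|31)=-1; sign (−1)^1·+1^1·-1^1 = +1.
(a,b)_2: α=7, β=1; u≡7, v≡7 (mod 8); ε(u)ε(v)=1·1, αω(v)=7·0, βω(u)=1·0; sum ≡ 1  ⇒  -1.
(a,b)_∞: sgn(929566)=+, sgn(-2914)=−, so +1.
(a,b)_29: α=1, u≡16; β=0, v≡15 (mod 29); (16|29)=+1, (15|29)=-1; sign (−1)^0·+1^0·-1^1 = -1.
(a,b)_47: α=1, u≡43; β=1, v≡32 (mod 47); (43|47)=-1, (32|47)=+1; sign (−1)^1·-1^1·+1^1 = +1.
(a,b)_5: α=-2, u≡1; β=0, v≡1 (mod 5); (1|5)=+1, (1|5)=+1; sign (−1)^0·+1^0·+1^-2 = +1.
(a,b)_11: α=1, u≡9; β=0, v≡1 (mod 11); (9|11)=+1, (1|11)=+1; sign (−1)^0·+1^0·+1^1 = +1.
(a,b)_7: α=-2, u≡2; β=0, v≡5 (mod 7); (2|7)=+1, (5|7)=-1; sign (−1)^0·+1^0·-1^-2 = +1.
|Ram(929566, -2914)| = 2, even; anisotropic at {2, 29}.

[2, 29]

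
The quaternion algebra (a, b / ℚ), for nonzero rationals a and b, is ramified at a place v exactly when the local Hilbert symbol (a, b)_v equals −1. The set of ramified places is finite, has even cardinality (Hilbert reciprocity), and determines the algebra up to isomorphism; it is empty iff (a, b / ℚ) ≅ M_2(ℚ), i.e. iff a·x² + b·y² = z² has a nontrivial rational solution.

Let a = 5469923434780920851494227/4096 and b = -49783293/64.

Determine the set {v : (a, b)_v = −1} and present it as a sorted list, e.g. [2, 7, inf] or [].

(a, b) ≡ (45042027, -5531477) mod (ℚ^×)²; places V = {2, 3, 7, 17, 19, 23, 43, 47, ∞}.
(a,b)_47: α=3, u≡15; β=1, v≡15 (mod 47); (15|47)=-1, (15|47)=-1; sign (−1)^1·-1^1·-1^3 = -1.
(a,b)_∞: sgn(45042027)=+, sgn(-5531477)=−, so +1.
(a,b)_2: α=-12, β=-6; u≡3, v≡3 (mod 8); ε(u)ε(v)=1·1, αω(v)=-12·1, βω(u)=-6·1; sum ≡ 1  ⇒  -1.
(a,b)_17: α=3, u≡15; β=1, v≡15 (mod 17); (15|17)=+1, (15|17)=+1; sign (−1)^0·+1^1·+1^3 = +1.
(a,b)_3: α=5, u≡2; β=2, v≡1 (mod 3); (2|3)=-1, (1|3)=+1; sign (−1)^0·-1^2·+1^5 = +1.
(a,b)_23: α=3, u≡17; β=1, v≡6 (mod 23); (17|23)=-1, (6|23)=+1; sign (−1)^1·-1^1·+1^3 = +1.
(a,b)_7: α=4, u≡4; β=1, v≡3 (mod 7); (4|7)=+1, (3|7)=-1; sign (−1)^0·+1^1·-1^4 = +1.
(a,b)_43: α=3, u≡17; β=1, v≡38 (mod 43); (17|43)=+1, (38|43)=+1; sign (−1)^1·+1^1·+1^3 = -1.
(a,b)_19: α=1, u≡13; β=0, v≡10 (mod 19); (13|19)=-1, (10|19)=-1; sign (−1)^0·-1^0·-1^1 = -1.
|Ram(45042027, -5531477)| = 4, even; anisotropic at {2, 19, 43, 47}.

[2, 19, 43, 47]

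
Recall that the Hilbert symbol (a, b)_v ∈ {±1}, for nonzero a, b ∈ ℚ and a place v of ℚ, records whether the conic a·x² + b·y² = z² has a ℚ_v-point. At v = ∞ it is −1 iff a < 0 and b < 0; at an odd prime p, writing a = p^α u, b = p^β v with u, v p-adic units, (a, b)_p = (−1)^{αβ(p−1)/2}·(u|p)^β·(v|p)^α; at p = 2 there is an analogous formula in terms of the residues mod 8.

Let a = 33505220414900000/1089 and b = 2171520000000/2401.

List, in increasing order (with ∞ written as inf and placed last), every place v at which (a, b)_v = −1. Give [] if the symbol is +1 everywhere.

(a, b) ≡ (139490, 3770) mod (ℚ^×)²; places V = {2, 3, 5, 7, 11, 13, 29, 37, ∞}.
(a,b)_11: α=-2, u≡7; β=0, v≡7 (mod 11); (7|11)=-1, (7|11)=-1; sign (−1)^0·-1^0·-1^-2 = +1.
(a,b)_5: α=5, u≡2; β=7, v≡1 (mod 5); (2|5)=-1, (1|5)=+1; sign (−1)^0·-1^7·+1^5 = -1.
(a,b)_13: α=5, u≡7; β=1, v≡9 (mod 13); (7|13)=-1, (9|13)=+1; sign (−1)^0·-1^1·+1^5 = -1.
(a,b)_2: α=5, β=13; u≡1, v≡5 (mod 8); ε(u)ε(v)=0·0, αω(v)=5·1, βω(u)=13·0; sum ≡ 1  ⇒  -1.
(a,b)_3: α=-2, u≡2; β=2, v≡2 (mod 3); (2|3)=-1, (2|3)=-1; sign (−1)^0·-1^2·-1^-2 = +1.
(a,b)_7: α=0, u≡1; β=-4, v≡1 (mod 7); (1|7)=+1, (1|7)=+1; sign (−1)^0·+1^-4·+1^0 = +1.
(a,b)_29: α=3, u≡24; β=1, v≡12 (mod 29); (24|29)=+1, (12|29)=-1; sign (−1)^0·+1^1·-1^3 = -1.
(a,b)_∞: sgn(139490)=+, sgn(3770)=+, so +1.
(a,b)_37: α=1, u≡36; β=0, v≡21 (mod 37); (36|37)=+1, (21|37)=+1; sign (−1)^0·+1^0·+1^1 = +1.
Ram(139490, 3770) = {2, 5, 13, 29}; no ℚ_2-point on the conic.

[2, 5, 13, 29]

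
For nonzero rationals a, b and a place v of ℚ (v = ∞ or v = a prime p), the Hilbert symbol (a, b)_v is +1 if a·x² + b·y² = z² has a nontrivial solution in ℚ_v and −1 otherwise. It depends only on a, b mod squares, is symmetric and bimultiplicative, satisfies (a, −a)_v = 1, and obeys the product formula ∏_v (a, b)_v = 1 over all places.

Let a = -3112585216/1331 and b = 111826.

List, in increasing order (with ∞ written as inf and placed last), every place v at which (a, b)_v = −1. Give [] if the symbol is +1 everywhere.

(a, b) ≡ (-374, 111826) mod (ℚ^×)²; places V = {2, 11, 13, 17, 23, ∞}.
(a,b)_13: α=2, u≡12; β=1, v≡9 (mod 13); (12|13)=+1, (9|13)=+1; sign (−1)^0·+1^1·+1^2 = +1.
(a,b)_∞: sgn(-374)=−, sgn(111826)=+, so +1.
(a,b)_17: α=1, u≡10; β=1, v≡16 (mod 17); (10|17)=-1, (16|17)=+1; sign (−1)^0·-1^1·+1^1 = -1.
(a,b)_2: α=11, β=1; u≡5, v≡1 (mod 8); ε(u)ε(v)=0·0, αω(v)=11·0, βω(u)=1·1; sum ≡ 1  ⇒  -1.
(a,b)_23: α=2, u≡7; β=1, v≡9 (mod 23); (7|23)=-1, (9|23)=+1; sign (−1)^0·-1^1·+1^2 = -1.
(a,b)_11: α=-3, u≡7; β=1, v≡2 (mod 11); (7|11)=-1, (2|11)=-1; sign (−1)^1·-1^1·-1^-3 = -1.
Ram(-374, 111826) = {2, 11, 17, 23}; no ℚ_2-point on the conic.

[2, 11, 17, 23]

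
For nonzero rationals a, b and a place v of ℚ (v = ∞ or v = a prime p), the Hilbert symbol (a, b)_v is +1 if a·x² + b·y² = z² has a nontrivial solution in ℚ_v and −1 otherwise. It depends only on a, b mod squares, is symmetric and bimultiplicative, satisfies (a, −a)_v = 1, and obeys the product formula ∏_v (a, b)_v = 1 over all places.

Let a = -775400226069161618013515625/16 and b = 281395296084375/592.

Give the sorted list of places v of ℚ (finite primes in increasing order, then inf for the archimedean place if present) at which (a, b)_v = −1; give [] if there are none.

[2, 5, 23, 31, 37, 43]

(a, b) ≡ (-6665, 15917955) mod (ℚ^×)²; places V = {2, 3, 5, 11, 23, 29, 31, 37, 43, ∞}.
(a,b)_37: α=0, u≡14; β=-1, v≡27 (mod 37); (14|37)=-1, (27|37)=+1; sign (−1)^0·-1^-1·+1^0 = -1.
(a,b)_5: α=7, u≡2; β=5, v≡1 (mod 5); (2|5)=-1, (1|5)=+1; sign (−1)^0·-1^5·+1^7 = -1.
(a,b)_11: α=2, u≡1; β=2, v≡4 (mod 11); (1|11)=+1, (4|11)=+1; sign (−1)^0·+1^2·+1^2 = +1.
(a,b)_43: α=3, u≡23; β=1, v≡11 (mod 43); (23|43)=+1, (11|43)=+1; sign (−1)^1·+1^1·+1^3 = -1.
(a,b)_31: α=5, u≡7; β=2, v≡11 (mod 31); (7|31)=+1, (11|31)=-1; sign (−1)^0·+1^2·-1^5 = -1.
(a,b)_29: α=2, u≡9; β=1, v≡12 (mod 29); (9|29)=+1, (12|29)=-1; sign (−1)^0·+1^1·-1^2 = +1.
(a,b)_2: α=-4, β=-4; u≡7, v≡3 (mod 8); ε(u)ε(v)=1·1, αω(v)=-4·1, βω(u)=-4·0; sum ≡ 1  ⇒  -1.
(a,b)_23: α=2, u≡7; β=1, v≡22 (mod 23); (7|23)=-1, (22|23)=-1; sign (−1)^0·-1^1·-1^2 = -1.
(a,b)_∞: sgn(-6665)=−, sgn(15917955)=+, so +1.
(a,b)_3: α=4, u≡1; β=3, v≡2 (mod 3); (1|3)=+1, (2|3)=-1; sign (−1)^0·+1^3·-1^4 = +1.
(-6665, 15917955 / ℚ) ramifies at {2, 5, 23, 31, 37, 43}: a division algebra.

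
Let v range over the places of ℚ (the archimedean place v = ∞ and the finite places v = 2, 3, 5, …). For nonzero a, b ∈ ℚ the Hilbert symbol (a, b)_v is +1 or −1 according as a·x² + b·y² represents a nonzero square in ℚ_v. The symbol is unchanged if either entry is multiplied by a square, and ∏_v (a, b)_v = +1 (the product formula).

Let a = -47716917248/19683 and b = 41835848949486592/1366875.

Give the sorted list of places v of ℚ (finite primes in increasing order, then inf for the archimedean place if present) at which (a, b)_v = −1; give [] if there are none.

Mod squares: a ≡ -546, b ≡ 39. Check v ∈ {∞, 2, 3, 5, 7, 11, 13, 23}.
v=13: a=13^1·(≡3), b=13^3·(≡4) mod 13; (3|13)=+1, (4|13)=+1; (−1)^{1·3·6}·(+1)^3·(+1)^1 = +1.
v=2: v_2(a)=13, v_2(b)=10; units ≡ 7, 7 (mod 8); ε·ε+αω+βω = 1·1+13·0+10·0 ≡ 1  ⇒  (a,b)_2 = -1.
v=∞: -546 < 0 and 39 > 0  ⇒  (a,b)_∞ = +1.
v=23: a=23^2·(≡9), b=23^2·(≡13) mod 23; (9|23)=+1, (13|23)=+1; (−1)^{2·2·11}·(+1)^2·(+1)^2 = +1.
v=5: a=5^0·(≡4), b=5^-4·(≡1) mod 5; (4|5)=+1, (1|5)=+1; (−1)^{0·-4·2}·(+1)^-4·(+1)^0 = +1.
v=3: a=3^-9·(≡1), b=3^-7·(≡1) mod 3; (1|3)=+1, (1|3)=+1; (−1)^{-9·-7·1}·(+1)^-7·(+1)^-9 = -1.
v=11: a=11^2·(≡5), b=11^4·(≡6) mod 11; (5|11)=+1, (6|11)=-1; (−1)^{2·4·5}·(+1)^4·(-1)^2 = +1.
v=7: a=7^1·(≡5), b=7^4·(≡4) mod 7; (5|7)=-1, (4|7)=+1; (−1)^{1·4·3}·(-1)^4·(+1)^1 = +1.
|Ram(-546, 39)| = 2, even; anisotropic at {2, 3}.

[2, 3]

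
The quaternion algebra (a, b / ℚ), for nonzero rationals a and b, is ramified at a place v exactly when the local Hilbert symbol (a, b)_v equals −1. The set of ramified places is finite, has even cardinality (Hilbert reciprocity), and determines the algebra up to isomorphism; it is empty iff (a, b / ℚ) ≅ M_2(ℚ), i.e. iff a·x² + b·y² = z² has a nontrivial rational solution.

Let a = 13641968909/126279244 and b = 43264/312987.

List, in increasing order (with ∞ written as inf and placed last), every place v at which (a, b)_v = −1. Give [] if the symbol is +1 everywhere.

[2, 3, 7, 29]

(a, b) ≡ (2639, 3) mod (ℚ^×)²; places V = {2, 3, 7, 13, 17, 19, 23, 29, 31, 41, ∞}.
(a,b)_31: α=-2, u≡5; β=0, v≡13 (mod 31); (5|31)=+1, (13|31)=-1; sign (−1)^0·+1^0·-1^-2 = +1.
(a,b)_29: α=1, u≡28; β=0, v≡12 (mod 29); (28|29)=+1, (12|29)=-1; sign (−1)^0·+1^0·-1^1 = -1.
(a,b)_41: α=2, u≡38; β=0, v≡28 (mod 41); (38|41)=-1, (28|41)=-1; sign (−1)^0·-1^0·-1^2 = +1.
(a,b)_13: α=-1, u≡6; β=2, v≡4 (mod 13); (6|13)=-1, (4|13)=+1; sign (−1)^0·-1^2·+1^-1 = +1.
(a,b)_7: α=-1, u≡3; β=0, v≡6 (mod 7); (3|7)=-1, (6|7)=-1; sign (−1)^0·-1^0·-1^-1 = -1.
(a,b)_17: α=0, u≡15; β=-2, v≡7 (mod 17); (15|17)=+1, (7|17)=-1; sign (−1)^0·+1^-2·-1^0 = +1.
(a,b)_19: α=-2, u≡9; β=-2, v≡8 (mod 19); (9|19)=+1, (8|19)=-1; sign (−1)^0·+1^-2·-1^-2 = +1.
(a,b)_3: α=0, u≡2; β=-1, v≡1 (mod 3); (2|3)=-1, (1|3)=+1; sign (−1)^0·-1^-1·+1^0 = -1.
(a,b)_23: α=4, u≡17; β=0, v≡8 (mod 23); (17|23)=-1, (8|23)=+1; sign (−1)^0·-1^0·+1^4 = +1.
(a,b)_2: α=-2, β=8; u≡7, v≡3 (mod 8); ε(u)ε(v)=1·1, αω(v)=-2·1, βω(u)=8·0; sum ≡ 1  ⇒  -1.
(a,b)_∞: sgn(2639)=+, sgn(3)=+, so +1.
|Ram(2639, 3)| = 4, even; anisotropic at {2, 3, 7, 29}.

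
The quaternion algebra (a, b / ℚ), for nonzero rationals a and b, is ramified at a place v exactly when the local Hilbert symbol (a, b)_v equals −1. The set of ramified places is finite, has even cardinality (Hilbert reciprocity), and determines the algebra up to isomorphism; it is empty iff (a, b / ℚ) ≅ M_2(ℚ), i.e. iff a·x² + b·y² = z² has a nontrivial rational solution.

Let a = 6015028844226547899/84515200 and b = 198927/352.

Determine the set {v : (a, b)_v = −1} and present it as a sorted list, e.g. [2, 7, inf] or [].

[2, 23]

(a, b) ≡ (6578, 506) mod (ℚ^×)²; places V = {2, 3, 5, 7, 11, 13, 23, 31, ∞}.
(a,b)_∞: sgn(6578)=+, sgn(506)=+, so +1.
(a,b)_23: α=5, u≡21; β=1, v≡10 (mod 23); (21|23)=-1, (10|23)=-1; sign (−1)^1·-1^1·-1^5 = -1.
(a,b)_11: α=-1, u≡9; β=-1, v≡8 (mod 11); (9|11)=+1, (8|11)=-1; sign (−1)^1·+1^-1·-1^-1 = +1.
(a,b)_2: α=-7, β=-5; u≡1, v≡5 (mod 8); ε(u)ε(v)=0·0, αω(v)=-7·1, βω(u)=-5·0; sum ≡ 1  ⇒  -1.
(a,b)_7: α=-4, u≡3; β=0, v≡4 (mod 7); (3|7)=-1, (4|7)=+1; sign (−1)^0·-1^0·+1^-4 = +1.
(a,b)_5: α=-2, u≡3; β=0, v≡1 (mod 5); (3|5)=-1, (1|5)=+1; sign (−1)^0·-1^0·+1^-2 = +1.
(a,b)_13: α=1, u≡9; β=0, v≡1 (mod 13); (9|13)=+1, (1|13)=+1; sign (−1)^0·+1^0·+1^1 = +1.
(a,b)_31: α=6, u≡22; β=2, v≡16 (mod 31); (22|31)=-1, (16|31)=+1; sign (−1)^0·-1^2·+1^6 = +1.
(a,b)_3: α=4, u≡2; β=2, v≡2 (mod 3); (2|3)=-1, (2|3)=-1; sign (−1)^0·-1^2·-1^4 = +1.
Ram(6578, 506) = {2, 23}; no ℚ_2-point on the conic.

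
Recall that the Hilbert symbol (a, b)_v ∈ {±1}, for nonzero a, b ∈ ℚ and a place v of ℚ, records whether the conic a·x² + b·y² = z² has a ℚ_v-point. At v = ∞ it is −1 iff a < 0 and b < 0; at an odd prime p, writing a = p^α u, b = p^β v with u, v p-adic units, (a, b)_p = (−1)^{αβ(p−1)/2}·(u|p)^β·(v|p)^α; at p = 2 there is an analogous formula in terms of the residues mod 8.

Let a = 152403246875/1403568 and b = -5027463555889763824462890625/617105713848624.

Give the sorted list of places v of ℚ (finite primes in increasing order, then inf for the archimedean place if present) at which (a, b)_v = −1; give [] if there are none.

Mod squares: a ≡ 4785, b ≡ -1595. Check v ∈ {∞, 2, 3, 5, 7, 11, 13, 17, 19, 23, 29}.
v=13: a=13^0·(≡10), b=13^-2·(≡4) mod 13; (10|13)=+1, (4|13)=+1; (−1)^{0·-2·6}·(+1)^-2·(+1)^0 = +1.
v=29: a=29^1·(≡4), b=29^3·(≡3) mod 29; (4|29)=+1, (3|29)=-1; (−1)^{1·3·14}·(+1)^3·(-1)^1 = -1.
v=17: a=17^2·(≡9), b=17^6·(≡10) mod 17; (9|17)=+1, (10|17)=-1; (−1)^{2·6·8}·(+1)^6·(-1)^2 = +1.
v=∞: 4785 > 0 and -1595 < 0  ⇒  (a,b)_∞ = +1.
v=7: a=7^0·(≡1), b=7^-2·(≡1) mod 7; (1|7)=+1, (1|7)=+1; (−1)^{0·-2·3}·(+1)^-2·(+1)^0 = +1.
v=23: a=23^2·(≡3), b=23^4·(≡20) mod 23; (3|23)=+1, (20|23)=-1; (−1)^{2·4·11}·(+1)^4·(-1)^2 = +1.
v=3: a=3^-5·(≡2), b=3^-2·(≡1) mod 3; (2|3)=-1, (1|3)=+1; (−1)^{-5·-2·1}·(-1)^-2·(+1)^-5 = +1.
v=2: v_2(a)=-4, v_2(b)=-4; units ≡ 1, 5 (mod 8); ε·ε+αω+βω = 0·0+-4·1+-4·0 ≡ 0  ⇒  (a,b)_2 = +1.
v=5: a=5^5·(≡3), b=5^15·(≡1) mod 5; (3|5)=-1, (1|5)=+1; (−1)^{5·15·2}·(-1)^15·(+1)^5 = -1.
v=19: a=19^-2·(≡17), b=19^-6·(≡5) mod 19; (17|19)=+1, (5|19)=+1; (−1)^{-2·-6·9}·(+1)^-6·(+1)^-2 = +1.
v=11: a=11^1·(≡10), b=11^-1·(≡9) mod 11; (10|11)=-1, (9|11)=+1; (−1)^{1·-1·5}·(-1)^-1·(+1)^1 = +1.
|Ram(4785, -1595)| = 2, even; anisotropic at {5, 29}.

[5, 29]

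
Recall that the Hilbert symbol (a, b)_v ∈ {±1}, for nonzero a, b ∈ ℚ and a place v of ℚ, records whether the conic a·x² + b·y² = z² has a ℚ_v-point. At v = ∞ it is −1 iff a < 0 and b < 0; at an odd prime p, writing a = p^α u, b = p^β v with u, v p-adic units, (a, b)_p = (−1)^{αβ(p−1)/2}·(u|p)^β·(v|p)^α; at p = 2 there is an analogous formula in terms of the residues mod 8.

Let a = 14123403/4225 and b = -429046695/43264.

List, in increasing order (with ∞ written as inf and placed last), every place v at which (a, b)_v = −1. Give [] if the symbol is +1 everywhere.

(a, b) ≡ (483, -55) mod (ℚ^×)²; places V = {2, 3, 5, 7, 11, 13, 19, 23, ∞}.
(a,b)_13: α=-2, u≡5; β=-2, v≡3 (mod 13); (5|13)=-1, (3|13)=+1; sign (−1)^0·-1^-2·+1^-2 = +1.
(a,b)_2: α=0, β=-8; u≡3, v≡1 (mod 8); ε(u)ε(v)=1·0, αω(v)=0·0, βω(u)=-8·1; sum ≡ 0  ⇒  +1.
(a,b)_3: α=5, u≡2; β=2, v≡2 (mod 3); (2|3)=-1, (2|3)=-1; sign (−1)^0·-1^2·-1^5 = -1.
(a,b)_∞: sgn(483)=+, sgn(-55)=−, so +1.
(a,b)_5: α=-2, u≡2; β=1, v≡4 (mod 5); (2|5)=-1, (4|5)=+1; sign (−1)^0·-1^1·+1^-2 = -1.
(a,b)_7: α=1, u≡3; β=4, v≡2 (mod 7); (3|7)=-1, (2|7)=+1; sign (−1)^0·-1^4·+1^1 = +1.
(a,b)_23: α=1, u≡22; β=0, v≡20 (mod 23); (22|23)=-1, (20|23)=-1; sign (−1)^0·-1^0·-1^1 = -1.
(a,b)_11: α=0, u≡8; β=1, v≡6 (mod 11); (8|11)=-1, (6|11)=-1; sign (−1)^0·-1^1·-1^0 = -1.
(a,b)_19: α=2, u≡3; β=2, v≡12 (mod 19); (3|19)=-1, (12|19)=-1; sign (−1)^0·-1^2·-1^2 = +1.
|Ram(483, -55)| = 4, even; anisotropic at {3, 5, 11, 23}.

[3, 5, 11, 23]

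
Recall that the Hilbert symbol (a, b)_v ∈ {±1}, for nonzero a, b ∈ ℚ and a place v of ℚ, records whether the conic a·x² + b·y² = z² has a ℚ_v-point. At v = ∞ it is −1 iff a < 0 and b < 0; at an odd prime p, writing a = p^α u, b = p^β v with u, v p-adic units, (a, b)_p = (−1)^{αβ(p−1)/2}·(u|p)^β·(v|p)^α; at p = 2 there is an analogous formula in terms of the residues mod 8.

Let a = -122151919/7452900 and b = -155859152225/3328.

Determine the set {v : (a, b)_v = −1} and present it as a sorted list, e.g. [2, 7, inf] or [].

Mod squares: a ≡ -799, b ≡ -5723237. Check v ∈ {∞, 2, 3, 5, 7, 13, 17, 19, 23, 29, 47}.
v=19: a=19^0·(≡13), b=19^1·(≡13) mod 19; (13|19)=-1, (13|19)=-1; (−1)^{0·1·9}·(-1)^1·(-1)^0 = -1.
v=13: a=13^-2·(≡5), b=13^-1·(≡9) mod 13; (5|13)=-1, (9|13)=+1; (−1)^{-2·-1·6}·(-1)^-1·(+1)^-2 = -1.
v=17: a=17^3·(≡13), b=17^3·(≡10) mod 17; (13|17)=+1, (10|17)=-1; (−1)^{3·3·8}·(+1)^3·(-1)^3 = -1.
v=3: a=3^-2·(≡2), b=3^0·(≡1) mod 3; (2|3)=-1, (1|3)=+1; (−1)^{-2·0·1}·(-1)^0·(+1)^-2 = +1.
v=2: v_2(a)=-2, v_2(b)=-8; units ≡ 1, 3 (mod 8); ε·ε+αω+βω = 0·1+-2·1+-8·0 ≡ 0  ⇒  (a,b)_2 = +1.
v=23: a=23^2·(≡3), b=23^0·(≡11) mod 23; (3|23)=+1, (11|23)=-1; (−1)^{2·0·11}·(+1)^0·(-1)^2 = +1.
v=5: a=5^-2·(≡1), b=5^2·(≡2) mod 5; (1|5)=+1, (2|5)=-1; (−1)^{-2·2·2}·(+1)^2·(-1)^-2 = +1.
v=47: a=47^1·(≡40), b=47^1·(≡17) mod 47; (40|47)=-1, (17|47)=+1; (−1)^{1·1·23}·(-1)^1·(+1)^1 = +1.
v=∞: -799 < 0 and -5723237 < 0  ⇒  (a,b)_∞ = -1.
v=7: a=7^-2·(≡5), b=7^2·(≡3) mod 7; (5|7)=-1, (3|7)=-1; (−1)^{-2·2·3}·(-1)^2·(-1)^-2 = +1.
v=29: a=29^0·(≡7), b=29^1·(≡15) mod 29; (7|29)=+1, (15|29)=-1; (−1)^{0·1·14}·(+1)^1·(-1)^0 = +1.
Ram(-799, -5723237) = {13, 17, 19, ∞}; no ℚ_13-point on the conic.

[13, 17, 19, inf]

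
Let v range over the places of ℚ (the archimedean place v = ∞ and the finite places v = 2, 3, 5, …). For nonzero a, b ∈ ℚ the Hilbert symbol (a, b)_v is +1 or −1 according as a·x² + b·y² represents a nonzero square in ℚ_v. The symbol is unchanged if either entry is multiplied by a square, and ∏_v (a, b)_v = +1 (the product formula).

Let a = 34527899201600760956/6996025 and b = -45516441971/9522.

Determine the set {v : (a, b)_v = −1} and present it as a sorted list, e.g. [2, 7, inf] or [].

[7, 13]

(a, b) ≡ (119, -38038) mod (ℚ^×)²; places V = {2, 3, 5, 7, 11, 13, 17, 19, 23, ∞}.
(a,b)_2: α=2, β=-1; u≡7, v≡5 (mod 8); ε(u)ε(v)=1·0, αω(v)=2·1, βω(u)=-1·0; sum ≡ 0  ⇒  +1.
(a,b)_13: α=2, u≡11; β=3, v≡4 (mod 13); (11|13)=-1, (4|13)=+1; sign (−1)^0·-1^3·+1^2 = -1.
(a,b)_∞: sgn(119)=+, sgn(-38038)=−, so +1.
(a,b)_17: α=5, u≡5; β=2, v≡4 (mod 17); (5|17)=-1, (4|17)=+1; sign (−1)^0·-1^2·+1^5 = +1.
(a,b)_3: α=0, u≡2; β=-2, v≡2 (mod 3); (2|3)=-1, (2|3)=-1; sign (−1)^0·-1^-2·-1^0 = +1.
(a,b)_5: α=-2, u≡1; β=0, v≡2 (mod 5); (1|5)=+1, (2|5)=-1; sign (−1)^0·+1^0·-1^-2 = +1.
(a,b)_7: α=7, u≡6; β=3, v≡6 (mod 7); (6|7)=-1, (6|7)=-1; sign (−1)^1·-1^3·-1^7 = -1.
(a,b)_23: α=-4, u≡4; β=-2, v≡4 (mod 23); (4|23)=+1, (4|23)=+1; sign (−1)^0·+1^-2·+1^-4 = +1.
(a,b)_11: α=2, u≡9; β=1, v≡8 (mod 11); (9|11)=+1, (8|11)=-1; sign (−1)^0·+1^1·-1^2 = +1.
(a,b)_19: α=2, u≡5; β=1, v≡14 (mod 19); (5|19)=+1, (14|19)=-1; sign (−1)^0·+1^1·-1^2 = +1.
|Ram(119, -38038)| = 2, even; anisotropic at {7, 13}.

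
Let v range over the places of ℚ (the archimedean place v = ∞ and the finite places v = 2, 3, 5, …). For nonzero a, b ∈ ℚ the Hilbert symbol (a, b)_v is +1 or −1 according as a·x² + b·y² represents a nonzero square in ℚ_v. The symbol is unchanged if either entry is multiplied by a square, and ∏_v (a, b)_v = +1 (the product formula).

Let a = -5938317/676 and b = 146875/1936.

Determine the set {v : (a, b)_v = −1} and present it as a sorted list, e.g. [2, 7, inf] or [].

Mod squares: a ≡ -5453, b ≡ 235. Check v ∈ {∞, 2, 3, 5, 7, 11, 13, 19, 41, 47}.
v=5: a=5^0·(≡3), b=5^5·(≡2) mod 5; (3|5)=-1, (2|5)=-1; (−1)^{0·5·2}·(-1)^5·(-1)^0 = -1.
v=2: v_2(a)=-2, v_2(b)=-4; units ≡ 3, 3 (mod 8); ε·ε+αω+βω = 1·1+-2·1+-4·1 ≡ 1  ⇒  (a,b)_2 = -1.
v=19: a=19^1·(≡11), b=19^0·(≡7) mod 19; (11|19)=+1, (7|19)=+1; (−1)^{1·0·9}·(+1)^0·(+1)^1 = +1.
v=41: a=41^1·(≡9), b=41^0·(≡6) mod 41; (9|41)=+1, (6|41)=-1; (−1)^{1·0·20}·(+1)^0·(-1)^1 = -1.
v=7: a=7^1·(≡5), b=7^0·(≡2) mod 7; (5|7)=-1, (2|7)=+1; (−1)^{1·0·3}·(-1)^0·(+1)^1 = +1.
v=∞: -5453 < 0 and 235 > 0  ⇒  (a,b)_∞ = +1.
v=3: a=3^2·(≡1), b=3^0·(≡1) mod 3; (1|3)=+1, (1|3)=+1; (−1)^{2·0·1}·(+1)^0·(+1)^2 = +1.
v=13: a=13^-2·(≡11), b=13^0·(≡12) mod 13; (11|13)=-1, (12|13)=+1; (−1)^{-2·0·6}·(-1)^0·(+1)^-2 = +1.
v=11: a=11^2·(≡1), b=11^-2·(≡5) mod 11; (1|11)=+1, (5|11)=+1; (−1)^{2·-2·5}·(+1)^-2·(+1)^2 = +1.
v=47: a=47^0·(≡10), b=47^1·(≡13) mod 47; (10|47)=-1, (13|47)=-1; (−1)^{0·1·23}·(-1)^1·(-1)^0 = -1.
(-5453, 235 / ℚ) ramifies at {2, 5, 41, 47}: a division algebra.

[2, 5, 41, 47]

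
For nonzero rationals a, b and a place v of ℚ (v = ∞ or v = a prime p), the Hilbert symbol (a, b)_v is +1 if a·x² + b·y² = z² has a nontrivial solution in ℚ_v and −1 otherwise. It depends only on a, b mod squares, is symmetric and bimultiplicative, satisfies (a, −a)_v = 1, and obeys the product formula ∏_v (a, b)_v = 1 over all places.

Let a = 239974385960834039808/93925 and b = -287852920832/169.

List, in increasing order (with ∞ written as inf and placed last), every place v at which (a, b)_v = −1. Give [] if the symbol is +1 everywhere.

Mod squares: a ≡ 5681, b ≡ -23. Check v ∈ {∞, 2, 3, 5, 13, 17, 19, 23}.
v=19: a=19^3·(≡3), b=19^2·(≡8) mod 19; (3|19)=-1, (8|19)=-1; (−1)^{3·2·9}·(-1)^2·(-1)^3 = -1.
v=2: v_2(a)=26, v_2(b)=16; units ≡ 1, 1 (mod 8); ε·ε+αω+βω = 0·0+26·0+16·0 ≡ 0  ⇒  (a,b)_2 = +1.
v=5: a=5^-2·(≡4), b=5^0·(≡2) mod 5; (4|5)=+1, (2|5)=-1; (−1)^{-2·0·2}·(+1)^0·(-1)^-2 = +1.
v=13: a=13^-1·(≡2), b=13^-2·(≡4) mod 13; (2|13)=-1, (4|13)=+1; (−1)^{-1·-2·6}·(-1)^-2·(+1)^-1 = +1.
v=3: a=3^4·(≡2), b=3^0·(≡1) mod 3; (2|3)=-1, (1|3)=+1; (−1)^{4·0·1}·(-1)^0·(+1)^4 = +1.
v=23: a=23^5·(≡14), b=23^3·(≡5) mod 23; (14|23)=-1, (5|23)=-1; (−1)^{5·3·11}·(-1)^3·(-1)^5 = -1.
v=17: a=17^-2·(≡11), b=17^0·(≡14) mod 17; (11|17)=-1, (14|17)=-1; (−1)^{-2·0·8}·(-1)^0·(-1)^-2 = +1.
v=∞: 5681 > 0 and -23 < 0  ⇒  (a,b)_∞ = +1.
Ram(5681, -23) = {19, 23}; no ℚ_19-point on the conic.

[19, 23]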